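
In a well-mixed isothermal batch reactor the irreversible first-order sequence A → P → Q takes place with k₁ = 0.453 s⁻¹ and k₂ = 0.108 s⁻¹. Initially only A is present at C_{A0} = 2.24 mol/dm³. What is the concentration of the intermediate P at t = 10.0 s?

0.967 mol/dm³

For first-order series with pure A initially, C_P(t) = k₁C_{A0}/(k₂−k₁)·(e^(−k₁t) − e^(−k₂t)).
e^(−k₁t) = e^(−0.453×10.0) = e^(−4.530) = 0.01078; e^(−k₂t) = e^(−1.080) = 0.3396.
C_P = 0.453×2.24/(0.108−0.453) × (0.01078−0.3396) = (-2.941)×(-0.3288) = 0.9671 mol/dm³.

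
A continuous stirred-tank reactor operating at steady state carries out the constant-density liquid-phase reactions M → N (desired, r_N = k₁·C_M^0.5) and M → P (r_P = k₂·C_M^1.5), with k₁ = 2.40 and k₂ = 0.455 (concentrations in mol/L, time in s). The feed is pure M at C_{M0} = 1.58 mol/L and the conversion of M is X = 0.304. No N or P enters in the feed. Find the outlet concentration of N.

Exit C_M = C_{M0}(1−X) = 1.58×0.696 = 1.100 mol/L.
In a CSTR the entire volume is at exit conditions, so r_N = 2.40×1.100^0.5 = 2.517 and r_P = 0.455×1.100^1.5 = 0.5247.
Fraction of consumed M going to N: r_N/(r_N+r_P) = 0.8275.
C_N = 0.8275·C_{M0}·X = 0.8275×1.58×0.304 = 0.397 mol/L.

0.397 mol/L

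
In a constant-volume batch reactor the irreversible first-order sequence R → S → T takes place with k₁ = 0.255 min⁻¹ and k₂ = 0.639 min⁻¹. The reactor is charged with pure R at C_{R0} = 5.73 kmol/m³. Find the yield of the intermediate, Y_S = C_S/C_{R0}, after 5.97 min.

0.130

Solving the coupled first-order balances gives C_S(t) = [k₁/(k₂−k₁)]·C_{R0}·(e^(−k₁t) − e^(−k₂t)).
e^(−k₁t) = e^(−0.255×5.97) = e^(−1.522) = 0.2182; e^(−k₂t) = e^(−3.815) = 0.02204.
C_S = 0.255×5.73/(0.639−0.255) × (0.2182−0.02204) = 3.805×0.1962 = 0.7464 kmol/m³.
Y_S = C_S/C_{R0} = 0.7464/5.73 = 0.130.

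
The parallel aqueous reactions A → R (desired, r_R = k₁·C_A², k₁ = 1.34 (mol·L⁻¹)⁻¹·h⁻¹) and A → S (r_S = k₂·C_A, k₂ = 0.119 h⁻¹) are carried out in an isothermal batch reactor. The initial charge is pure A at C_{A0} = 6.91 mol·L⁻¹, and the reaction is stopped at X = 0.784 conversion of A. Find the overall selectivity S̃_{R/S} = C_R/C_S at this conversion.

40.0

C_A = C_{A0}(1−X) = 1.493 mol·L⁻¹.
Along a PFR/batch, dC_S/dC_A = −r_S/(r_R+r_S) = −k₂/(k₂+k₁·C_A).
Integrating from C_{A0} to C_A: C_S = (0.119/1.34)·ln[(0.119+1.34·6.91)/(0.119+1.34·1.49)] = 0.08881·ln(9.378/2.119) = 0.1321 mol·L⁻¹.
Then C_R = (C_{A0}−C_A) − C_S = 5.417 − 0.1321 = 5.285 mol·L⁻¹.
S̃_{R/S} = C_R/C_S = 5.285/0.1321 = 40.0.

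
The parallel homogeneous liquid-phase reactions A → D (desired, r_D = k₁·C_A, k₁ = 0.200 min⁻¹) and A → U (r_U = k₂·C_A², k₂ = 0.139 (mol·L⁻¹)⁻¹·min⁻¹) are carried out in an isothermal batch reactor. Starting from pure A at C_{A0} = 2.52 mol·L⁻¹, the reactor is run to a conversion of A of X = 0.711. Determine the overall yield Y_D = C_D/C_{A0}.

0.344

C_A = C_{A0}(1−X) = 0.7283 mol·L⁻¹.
Along a PFR/batch, dC_D/dC_A = −r_D/(r_D+r_U) = −k₁/(k₁+k₂·C_A).
Integrating from C_{A0} to C_A: C_D = (0.200/0.139)·ln[(0.200+0.139·2.52)/(0.200+0.139·0.728)] = 1.439·ln(0.5503/0.3012) = 0.8670 mol·L⁻¹.
Y_D = C_D/C_{A0} = 0.8670/2.52 = 0.344.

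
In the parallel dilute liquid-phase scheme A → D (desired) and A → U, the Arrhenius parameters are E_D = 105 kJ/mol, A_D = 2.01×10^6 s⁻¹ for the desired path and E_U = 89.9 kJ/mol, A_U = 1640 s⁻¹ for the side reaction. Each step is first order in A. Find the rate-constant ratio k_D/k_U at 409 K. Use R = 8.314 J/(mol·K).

14.4

Since both paths have the same order in A, the concentration cancels and S_{D/U} = k_D/k_U = (A_D/A_U)·exp[(E_U−E_D)/(RT)].
(E_U−E_D)/(RT) = (89.9−105)×10³/(8.314×409) = -15100/3400 = -4.441.
k_D/k_U = (2.01×10^6/1640)·exp(-4.441) = 1226 × 0.01179 = 14.4.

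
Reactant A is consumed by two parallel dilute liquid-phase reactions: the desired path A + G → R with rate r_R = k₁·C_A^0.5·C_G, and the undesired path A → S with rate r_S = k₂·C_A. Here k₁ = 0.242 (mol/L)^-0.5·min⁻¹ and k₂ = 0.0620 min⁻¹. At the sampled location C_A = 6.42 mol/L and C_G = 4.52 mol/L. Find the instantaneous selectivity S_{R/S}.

S_{R/S} = r_R/r_S = (k₁·C_A^0.5·C_G)/(k₂·C_A) = (k₁/k₂)·C_A^-0.5·C_G.
= (0.242×6.420^0.5×4.520) / (0.0620×6.420) = 2.772/0.3980 = 6.96.
The undesired path is higher order in A, so low C_A (CSTR or dilute feed) favours R.

6.96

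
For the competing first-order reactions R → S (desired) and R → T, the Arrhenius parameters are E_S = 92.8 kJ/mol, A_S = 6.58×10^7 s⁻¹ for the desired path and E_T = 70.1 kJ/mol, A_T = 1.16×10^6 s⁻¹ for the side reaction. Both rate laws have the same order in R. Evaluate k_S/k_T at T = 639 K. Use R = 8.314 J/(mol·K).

With equal orders, S_{S/T} = k_S/k_T = (A_S/A_T)·exp[(E_T−E_S)/(RT)].
(E_T−E_S)/(RT) = (70.1−92.8)×10³/(8.314×639) = -22700/5313 = -4.273.
k_S/k_T = (6.58×10^7/1.16×10^6)·exp(-4.273) = 56.72 × 0.01394 = 0.791.
Since E_S > E_T, raising the temperature improves selectivity toward S.

0.791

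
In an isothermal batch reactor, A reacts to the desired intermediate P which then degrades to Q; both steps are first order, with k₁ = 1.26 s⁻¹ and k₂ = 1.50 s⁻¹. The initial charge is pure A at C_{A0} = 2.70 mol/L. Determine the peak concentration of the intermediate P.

At the optimum, C_{P,max}/C_{A0} = (k₁/k₂)^[k₂/(k₂−k₁)].
= (1.26/1.50)^(1.50/(1.50−1.26)) = (0.8400)^(6.250) = 0.3363.
C_{P,max} = 0.3363×2.70 = 0.908 mol/L.

0.908 mol/L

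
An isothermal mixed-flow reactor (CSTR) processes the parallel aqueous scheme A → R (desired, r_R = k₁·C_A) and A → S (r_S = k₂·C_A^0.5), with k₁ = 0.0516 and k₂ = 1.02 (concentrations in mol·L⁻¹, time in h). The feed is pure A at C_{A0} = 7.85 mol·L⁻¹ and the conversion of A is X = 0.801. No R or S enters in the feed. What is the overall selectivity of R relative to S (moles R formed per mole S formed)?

Exit C_A = C_{A0}(1−X) = 7.85×0.199 = 1.562 mol·L⁻¹.
Rates in a CSTR are evaluated at the outlet concentration: r_R = 0.0516×1.562 = 0.08061, r_S = 1.02×1.562^0.5 = 1.275.
Overall selectivity = C_R/C_S = r_Rτ/(r_Sτ) = r_R/r_S = 0.0632.

0.0632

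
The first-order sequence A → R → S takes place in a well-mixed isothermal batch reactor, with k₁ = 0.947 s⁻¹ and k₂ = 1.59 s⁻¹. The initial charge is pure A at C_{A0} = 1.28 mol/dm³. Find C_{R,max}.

0.355 mol/dm³

For a first-order series the maximum intermediate yield is C_{R,max}/C_{A0} = (k₁/k₂)^[k₂/(k₂−k₁)].
= (0.947/1.59)^(1.59/(1.59−0.947)) = (0.5956)^(2.473) = 0.2777.
C_{R,max} = 0.2777×1.28 = 0.355 mol/dm³.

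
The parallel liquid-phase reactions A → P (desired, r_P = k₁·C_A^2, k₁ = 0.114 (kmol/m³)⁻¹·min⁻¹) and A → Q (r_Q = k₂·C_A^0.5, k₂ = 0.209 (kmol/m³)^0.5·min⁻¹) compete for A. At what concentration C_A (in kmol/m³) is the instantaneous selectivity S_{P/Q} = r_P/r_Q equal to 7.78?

S_{P/Q} = (k₁/k₂)·C_A^1.5 ⇒ C_A = (S·k₂/k₁)^(1/1.5).
= (7.78×0.209/0.114)^(0.6667) = (14.26)^(0.6667) = 5.88 kmol/m³.

5.88 kmol/m³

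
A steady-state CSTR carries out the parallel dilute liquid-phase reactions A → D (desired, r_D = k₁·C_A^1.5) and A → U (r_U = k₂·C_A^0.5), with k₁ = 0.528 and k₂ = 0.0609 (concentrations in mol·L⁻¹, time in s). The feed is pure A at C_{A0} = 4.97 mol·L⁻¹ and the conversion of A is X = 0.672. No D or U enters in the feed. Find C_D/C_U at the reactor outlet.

14.1

Exit C_A = C_{A0}(1−X) = 4.97×0.328 = 1.630 mol·L⁻¹.
Rates in a CSTR are evaluated at the outlet concentration: r_D = 0.528×1.630^1.5 = 1.099, r_U = 0.0609×1.630^0.5 = 0.07776.
Overall selectivity = C_D/C_U = r_Dτ/(r_Uτ) = r_D/r_U = 14.1.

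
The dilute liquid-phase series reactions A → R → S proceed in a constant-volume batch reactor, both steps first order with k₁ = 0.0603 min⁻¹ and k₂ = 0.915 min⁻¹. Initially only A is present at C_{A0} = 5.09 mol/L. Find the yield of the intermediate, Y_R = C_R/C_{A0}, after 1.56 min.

0.0473

Solving the coupled first-order balances gives C_R(t) = [k₁/(k₂−k₁)]·C_{A0}·(e^(−k₁t) − e^(−k₂t)).
e^(−k₁t) = e^(−0.0603×1.56) = e^(−0.09407) = 0.9102; e^(−k₂t) = e^(−1.427) = 0.2399.
C_R = 0.0603×5.09/(0.915−0.0603) × (0.9102−0.2399) = 0.3591×0.6703 = 0.2407 mol/L.
Y_R = C_R/C_{A0} = 0.2407/5.09 = 0.0473.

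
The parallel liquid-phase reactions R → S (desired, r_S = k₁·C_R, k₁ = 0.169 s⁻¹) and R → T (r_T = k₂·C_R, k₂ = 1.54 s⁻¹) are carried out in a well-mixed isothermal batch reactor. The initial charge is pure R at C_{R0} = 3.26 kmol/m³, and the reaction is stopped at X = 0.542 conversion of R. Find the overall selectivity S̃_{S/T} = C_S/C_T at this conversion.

C_R = C_{R0}(1−X) = 1.493 kmol/m³.
Both paths are first order in R, so the instantaneous fraction to S is constant: dC_S/d(−C_R) = k₁/(k₁+k₂) = 0.09889.
C_S = 0.09889·(C_{R0}−C_R) = 0.09889×1.767 = 0.175 kmol/m³.
C_T = (C_{R0}−C_R)−C_S = 1.592 kmol/m³; S̃_{S/T} = 0.1747/1.592 = 0.110.

0.110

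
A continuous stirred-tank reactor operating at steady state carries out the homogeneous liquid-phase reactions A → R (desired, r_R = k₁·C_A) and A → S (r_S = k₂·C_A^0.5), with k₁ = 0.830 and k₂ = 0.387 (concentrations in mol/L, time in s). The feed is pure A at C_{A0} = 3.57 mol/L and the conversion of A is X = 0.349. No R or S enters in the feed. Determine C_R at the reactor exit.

0.954 mol/L

Exit C_A = C_{A0}(1−X) = 3.57×0.651 = 2.324 mol/L.
In a CSTR the entire volume is at exit conditions, so r_R = 0.830×2.324 = 1.929 and r_S = 0.387×2.324^0.5 = 0.5900.
Fraction of consumed A going to R: r_R/(r_R+r_S) = 0.7658.
C_R = 0.7658·C_{A0}·X = 0.7658×3.57×0.349 = 0.954 mol/L.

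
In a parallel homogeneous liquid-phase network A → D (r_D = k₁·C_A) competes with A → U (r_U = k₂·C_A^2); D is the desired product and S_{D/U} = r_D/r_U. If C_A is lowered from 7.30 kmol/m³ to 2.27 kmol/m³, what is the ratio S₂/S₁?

3.22

S_{D/U} = (k₁/k₂)·C_A⁻¹, so S₂/S₁ = (C_{A,2}/C_{A,1})⁻¹.
= 7.30/2.27 = 3.22.
Selectivity toward D rises as C_A falls — low-concentration operation is favoured.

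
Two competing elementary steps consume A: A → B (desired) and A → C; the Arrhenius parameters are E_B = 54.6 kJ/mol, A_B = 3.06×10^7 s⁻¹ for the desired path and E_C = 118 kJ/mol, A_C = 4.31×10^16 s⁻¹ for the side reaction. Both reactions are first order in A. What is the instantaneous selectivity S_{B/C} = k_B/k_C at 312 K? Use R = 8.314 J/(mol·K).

29.2

With equal orders, S_{B/C} = k_B/k_C = (A_B/A_C)·exp[(E_C−E_B)/(RT)].
(E_C−E_B)/(RT) = (118−54.6)×10³/(8.314×312) = 63400/2594 = 24.44.
k_B/k_C = (3.06×10^7/4.31×10^16)·exp(24.44) = 7.100×10^-10 × 4.118×10^10 = 29.2.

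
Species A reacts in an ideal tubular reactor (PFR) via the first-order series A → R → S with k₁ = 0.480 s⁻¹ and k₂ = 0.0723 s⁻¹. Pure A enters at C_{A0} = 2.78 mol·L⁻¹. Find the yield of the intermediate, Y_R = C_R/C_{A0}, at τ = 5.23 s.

0.711

For first-order series with pure A initially, C_R(τ) = k₁C_{A0}/(k₂−k₁)·(e^(−k₁τ) − e^(−k₂τ)).
e^(−k₁τ) = e^(−0.480×5.23) = e^(−2.510) = 0.08124; e^(−k₂τ) = e^(−0.3781) = 0.6851.
C_R = 0.480×2.78/(0.0723−0.480) × (0.08124−0.6851) = (-3.273)×(-0.6039) = 1.977 mol·L⁻¹.
Y_R = C_R/C_{A0} = 1.977/2.78 = 0.711.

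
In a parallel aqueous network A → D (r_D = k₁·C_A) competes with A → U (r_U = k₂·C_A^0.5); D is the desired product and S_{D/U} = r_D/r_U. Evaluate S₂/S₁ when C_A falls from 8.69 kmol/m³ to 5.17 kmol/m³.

S_{D/U} = (k₁/k₂)·C_A^0.5, so S₂/S₁ = (C_{A,2}/C_{A,1})^0.5.
= (5.17/8.69)^0.5 = (0.5949)^0.5 = 0.771.
Selectivity toward D falls as C_A falls — high-concentration operation is favoured.

0.771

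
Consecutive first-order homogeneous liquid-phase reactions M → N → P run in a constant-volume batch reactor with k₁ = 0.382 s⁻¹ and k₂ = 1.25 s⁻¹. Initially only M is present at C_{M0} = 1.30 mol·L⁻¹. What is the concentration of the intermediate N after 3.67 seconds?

0.135 mol·L⁻¹

The intermediate concentration in a first-order A→B→C sequence is C_N = k₁C_{M0}(e^(−k₁t) − e^(−k₂t))/(k₂−k₁).
e^(−k₁t) = e^(−0.382×3.67) = e^(−1.402) = 0.2461; e^(−k₂t) = e^(−4.588) = 0.01018.
C_N = 0.382×1.30/(1.25−0.382) × (0.2461−0.01018) = 0.5721×0.2359 = 0.1350 mol·L⁻¹.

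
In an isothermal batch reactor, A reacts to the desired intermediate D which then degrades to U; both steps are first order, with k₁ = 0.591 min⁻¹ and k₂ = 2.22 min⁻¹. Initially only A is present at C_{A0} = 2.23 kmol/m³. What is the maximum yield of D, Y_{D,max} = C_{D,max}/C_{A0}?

0.165

For a first-order series the maximum intermediate yield is C_{D,max}/C_{A0} = (k₁/k₂)^[k₂/(k₂−k₁)].
= (0.591/2.22)^(2.22/(2.22−0.591)) = (0.2662)^(1.363) = 0.1647.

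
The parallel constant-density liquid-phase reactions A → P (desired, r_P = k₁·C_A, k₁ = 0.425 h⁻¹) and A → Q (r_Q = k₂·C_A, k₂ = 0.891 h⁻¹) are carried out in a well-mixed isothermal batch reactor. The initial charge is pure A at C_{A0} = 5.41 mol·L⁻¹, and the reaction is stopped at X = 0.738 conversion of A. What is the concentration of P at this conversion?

C_A = C_{A0}(1−X) = 1.417 mol·L⁻¹.
Both paths are first order in A, so the instantaneous fraction to P is constant: dC_P/d(−C_A) = k₁/(k₁+k₂) = 0.3229.
C_P = 0.3229·(C_{A0}−C_A) = 0.3229×3.993 = 1.29 mol·L⁻¹.

1.29 mol·L⁻¹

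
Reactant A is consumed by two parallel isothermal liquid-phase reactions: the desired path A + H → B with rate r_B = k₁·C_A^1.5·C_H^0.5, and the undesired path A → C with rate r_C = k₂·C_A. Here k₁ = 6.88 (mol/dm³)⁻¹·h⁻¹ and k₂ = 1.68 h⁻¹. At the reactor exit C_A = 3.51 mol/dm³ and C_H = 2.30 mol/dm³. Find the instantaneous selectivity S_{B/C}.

S_{B/C} = r_B/r_C = (k₁·C_A^1.5·C_H^0.5)/(k₂·C_A) = (k₁/k₂)·C_A^0.5·C_H^0.5.
= (6.88×3.510^1.5×2.300^0.5) / (1.68×3.510) = 68.61/5.897 = 11.6.
Since the desired path is higher order in A, keeping C_A high (PFR or concentrated feed) favours B.

11.6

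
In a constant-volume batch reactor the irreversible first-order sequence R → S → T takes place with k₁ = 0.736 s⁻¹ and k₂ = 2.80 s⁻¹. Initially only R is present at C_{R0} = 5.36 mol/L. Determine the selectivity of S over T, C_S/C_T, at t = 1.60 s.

0.180

The intermediate concentration in a first-order A→B→C sequence is C_S = k₁C_{R0}(e^(−k₁t) − e^(−k₂t))/(k₂−k₁).
e^(−k₁t) = e^(−0.736×1.60) = e^(−1.178) = 0.3080; e^(−k₂t) = e^(−4.480) = 0.01133.
C_S = 0.736×5.36/(2.80−0.736) × (0.3080−0.01133) = 1.911×0.2967 = 0.5671 mol/L.
C_R = C_{R0}e^(−k₁t) = 1.651 mol/L, so C_T = C_{R0}−C_R−C_S = 3.142 mol/L; C_S/C_T = 0.180.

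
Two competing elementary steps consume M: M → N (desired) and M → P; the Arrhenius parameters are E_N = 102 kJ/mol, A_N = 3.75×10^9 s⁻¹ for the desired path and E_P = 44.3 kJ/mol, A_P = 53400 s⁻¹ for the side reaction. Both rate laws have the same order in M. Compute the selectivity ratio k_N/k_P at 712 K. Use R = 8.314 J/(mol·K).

4.10

With equal orders, S_{N/P} = k_N/k_P = (A_N/A_P)·exp[(E_P−E_N)/(RT)].
(E_P−E_N)/(RT) = (44.3−102)×10³/(8.314×712) = -57700/5920 = -9.747.
k_N/k_P = (3.75×10^9/53400)·exp(-9.747) = 70225 × 5.845×10^-5 = 4.10.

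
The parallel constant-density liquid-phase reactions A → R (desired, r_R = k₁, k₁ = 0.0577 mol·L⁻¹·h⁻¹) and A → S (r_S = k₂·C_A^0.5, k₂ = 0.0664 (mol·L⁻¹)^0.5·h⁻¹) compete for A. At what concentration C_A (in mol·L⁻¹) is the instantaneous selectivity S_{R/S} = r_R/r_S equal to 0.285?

S_{R/S} = (k₁/k₂)·C_A^-0.5 ⇒ C_A = (S·k₂/k₁)^(-2).
= (0.285×0.0664/0.0577)^(-2) = (0.3280)^(-2) = 9.30 mol·L⁻¹.

9.30 mol·L⁻¹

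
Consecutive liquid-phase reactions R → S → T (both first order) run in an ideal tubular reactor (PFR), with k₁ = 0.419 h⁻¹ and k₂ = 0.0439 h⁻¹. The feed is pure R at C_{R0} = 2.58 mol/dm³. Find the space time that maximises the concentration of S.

6.01 h

The intermediate peaks when r₁ = r₂, i.e. k₁e^(−k₁τ) = k₂e^(−k₂τ), giving τ_opt = ln(k₂/k₁)/(k₂−k₁).
= ln(0.0439/0.419)/(0.0439−0.419) = ln(0.1048)/-0.3751 = -2.256/-0.3751 = 6.01 h.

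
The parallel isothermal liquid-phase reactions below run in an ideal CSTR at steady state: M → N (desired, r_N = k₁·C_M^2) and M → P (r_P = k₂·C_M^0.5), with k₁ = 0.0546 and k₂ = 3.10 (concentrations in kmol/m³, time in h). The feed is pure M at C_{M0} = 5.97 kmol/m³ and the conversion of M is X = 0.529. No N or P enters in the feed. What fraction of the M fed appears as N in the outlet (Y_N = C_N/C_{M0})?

Exit C_M = C_{M0}(1−X) = 5.97×0.471 = 2.812 kmol/m³.
In a CSTR the entire volume is at exit conditions, so r_N = 0.0546×2.812^2 = 0.4317 and r_P = 3.10×2.812^0.5 = 5.198.
Fraction of consumed M going to N: r_N/(r_N+r_P) = 0.07668.
C_N = 0.07668·C_{M0}·X = 0.07668×5.97×0.529 = 0.242 kmol/m³; Y_N = C_N/C_{M0} = 0.0406.

0.0406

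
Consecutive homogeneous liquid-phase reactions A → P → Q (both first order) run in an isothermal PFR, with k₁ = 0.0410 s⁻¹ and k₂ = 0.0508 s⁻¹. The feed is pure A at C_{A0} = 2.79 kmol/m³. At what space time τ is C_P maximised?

21.9 s

For first-order series the maximum of C_P occurs at τ_opt = ln(k₂/k₁)/(k₂−k₁).
= ln(0.0508/0.0410)/(0.0508−0.0410) = ln(1.239)/0.009800 = 0.2143/0.009800 = 21.9 s.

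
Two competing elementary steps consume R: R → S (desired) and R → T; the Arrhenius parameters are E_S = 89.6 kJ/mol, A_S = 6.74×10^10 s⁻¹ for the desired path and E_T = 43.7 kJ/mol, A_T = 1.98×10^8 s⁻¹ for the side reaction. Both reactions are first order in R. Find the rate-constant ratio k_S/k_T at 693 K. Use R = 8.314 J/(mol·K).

0.118

Since both paths have the same order in R, the concentration cancels and S_{S/T} = k_S/k_T = (A_S/A_T)·exp[(E_T−E_S)/(RT)].
(E_T−E_S)/(RT) = (43.7−89.6)×10³/(8.314×693) = -45900/5762 = -7.967.
k_S/k_T = (6.74×10^10/1.98×10^8)·exp(-7.967) = 340.4 × 3.469×10^-4 = 0.118.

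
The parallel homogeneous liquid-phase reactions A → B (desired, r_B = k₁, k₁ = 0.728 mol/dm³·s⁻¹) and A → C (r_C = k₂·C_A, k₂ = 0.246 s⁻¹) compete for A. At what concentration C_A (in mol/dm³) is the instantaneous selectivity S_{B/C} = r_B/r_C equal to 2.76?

S_{B/C} = (k₁/k₂)·C_A⁻¹ ⇒ C_A = (S·k₂/k₁)^(-1).
= (2.76×0.246/0.728)^(-1) = (0.9326)^(-1) = 1.07 mol/dm³.

1.07 mol/dm³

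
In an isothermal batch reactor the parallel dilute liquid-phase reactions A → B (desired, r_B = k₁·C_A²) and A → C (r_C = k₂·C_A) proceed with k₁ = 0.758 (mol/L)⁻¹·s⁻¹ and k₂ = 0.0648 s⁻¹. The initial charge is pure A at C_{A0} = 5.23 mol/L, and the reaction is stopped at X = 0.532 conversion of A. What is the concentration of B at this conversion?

C_A = C_{A0}(1−X) = 2.448 mol/L.
Along a PFR/batch, dC_C/dC_A = −r_C/(r_B+r_C) = −k₂/(k₂+k₁·C_A).
Integrating from C_{A0} to C_A: C_C = (0.0648/0.758)·ln[(0.0648+0.758·5.23)/(0.0648+0.758·2.45)] = 0.08549·ln(4.029/1.920) = 0.06336 mol/L.
Then C_B = (C_{A0}−C_A) − C_C = 2.782 − 0.06336 = 2.719 mol/L.

2.72 mol/L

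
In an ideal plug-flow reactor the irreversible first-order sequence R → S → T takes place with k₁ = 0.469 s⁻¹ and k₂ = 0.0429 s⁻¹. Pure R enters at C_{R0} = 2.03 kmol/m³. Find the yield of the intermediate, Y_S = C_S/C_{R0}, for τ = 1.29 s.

For first-order series with pure R initially, C_S(τ) = k₁C_{R0}/(k₂−k₁)·(e^(−k₁τ) − e^(−k₂τ)).
e^(−k₁τ) = e^(−0.469×1.29) = e^(−0.6050) = 0.5461; e^(−k₂τ) = e^(−0.05534) = 0.9462.
C_S = 0.469×2.03/(0.0429−0.469) × (0.5461−0.9462) = (-2.234)×(-0.4001) = 0.8940 kmol/m³.
Y_S = C_S/C_{R0} = 0.8940/2.03 = 0.440.

0.440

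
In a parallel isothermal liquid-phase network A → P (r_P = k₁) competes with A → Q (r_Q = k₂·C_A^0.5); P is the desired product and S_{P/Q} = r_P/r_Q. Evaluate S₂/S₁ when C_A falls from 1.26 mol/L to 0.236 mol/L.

2.31

S_{P/Q} = (k₁/k₂)·C_A^-0.5, so S₂/S₁ = (C_{A,2}/C_{A,1})^-0.5.
= (0.236/1.26)^(-0.5) = (0.1873)^(-0.5) = 2.31.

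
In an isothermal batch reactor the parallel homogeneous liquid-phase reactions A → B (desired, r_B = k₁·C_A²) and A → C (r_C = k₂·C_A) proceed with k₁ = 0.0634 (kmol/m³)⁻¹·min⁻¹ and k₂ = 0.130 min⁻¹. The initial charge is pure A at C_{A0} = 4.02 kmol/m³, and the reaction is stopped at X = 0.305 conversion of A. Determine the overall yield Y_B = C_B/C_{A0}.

C_A = C_{A0}(1−X) = 2.794 kmol/m³.
Along a PFR/batch, dC_C/dC_A = −r_C/(r_B+r_C) = −k₂/(k₂+k₁·C_A).
Integrating from C_{A0} to C_A: C_C = (0.130/0.0634)·ln[(0.130+0.0634·4.02)/(0.130+0.0634·2.79)] = 2.050·ln(0.3849/0.3071) = 0.4626 kmol/m³.
Then C_B = (C_{A0}−C_A) − C_C = 1.226 − 0.4626 = 0.7635 kmol/m³.
Y_B = C_B/C_{A0} = 0.7635/4.02 = 0.190.

0.190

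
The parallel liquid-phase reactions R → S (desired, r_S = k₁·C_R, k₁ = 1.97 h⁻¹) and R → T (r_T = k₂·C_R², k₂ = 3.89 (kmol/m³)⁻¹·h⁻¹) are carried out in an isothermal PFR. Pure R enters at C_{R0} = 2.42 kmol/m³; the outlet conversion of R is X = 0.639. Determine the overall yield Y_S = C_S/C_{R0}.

0.157

C_R = C_{R0}(1−X) = 0.8736 kmol/m³.
Along a PFR/batch, dC_S/dC_R = −r_S/(r_S+r_T) = −k₁/(k₁+k₂·C_R).
Integrating from C_{R0} to C_R: C_S = (1.97/3.89)·ln[(1.97+3.89·2.42)/(1.97+3.89·0.874)] = 0.5064·ln(11.38/5.368) = 0.3807 kmol/m³.
Y_S = C_S/C_{R0} = 0.3807/2.42 = 0.157.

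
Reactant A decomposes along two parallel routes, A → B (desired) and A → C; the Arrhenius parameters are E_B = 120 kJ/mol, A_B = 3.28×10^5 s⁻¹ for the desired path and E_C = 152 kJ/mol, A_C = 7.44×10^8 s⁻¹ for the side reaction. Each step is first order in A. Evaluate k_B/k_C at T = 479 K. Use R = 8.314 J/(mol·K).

k_B/k_C = (A_B/A_C)·exp[−(E_B−E_C)/(RT)] = (A_B/A_C)·exp[(E_C−E_B)/(RT)].
(E_C−E_B)/(RT) = (152−120)×10³/(8.314×479) = 32000/3982 = 8.035.
k_B/k_C = (3.28×10^5/7.44×10^8)·exp(8.035) = 4.409×10^-4 × 3088 = 1.36.

1.36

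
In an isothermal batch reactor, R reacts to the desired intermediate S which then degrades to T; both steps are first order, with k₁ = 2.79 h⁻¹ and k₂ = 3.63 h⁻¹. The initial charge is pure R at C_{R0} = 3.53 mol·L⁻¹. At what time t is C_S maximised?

0.313 h

For first-order series the maximum of C_S occurs at t_opt = ln(k₂/k₁)/(k₂−k₁).
= ln(3.63/2.79)/(3.63−2.79) = ln(1.301)/0.8400 = 0.2632/0.8400 = 0.313 h.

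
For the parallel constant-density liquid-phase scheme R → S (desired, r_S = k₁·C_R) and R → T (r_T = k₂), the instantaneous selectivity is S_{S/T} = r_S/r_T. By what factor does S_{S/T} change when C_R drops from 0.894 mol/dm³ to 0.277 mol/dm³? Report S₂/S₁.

S_{S/T} = (k₁/k₂)·C_R, so S₂/S₁ = (C_{R,2}/C_{R,1}).
= 0.277/0.894 = 0.310.

0.310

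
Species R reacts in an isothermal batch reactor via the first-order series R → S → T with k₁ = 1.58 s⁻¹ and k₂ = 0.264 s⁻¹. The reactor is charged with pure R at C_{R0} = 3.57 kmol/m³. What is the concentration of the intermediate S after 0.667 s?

2.10 kmol/m³

Solving the coupled first-order balances gives C_S(t) = [k₁/(k₂−k₁)]·C_{R0}·(e^(−k₁t) − e^(−k₂t)).
e^(−k₁t) = e^(−1.58×0.667) = e^(−1.054) = 0.3486; e^(−k₂t) = e^(−0.1761) = 0.8385.
C_S = 1.58×3.57/(0.264−1.58) × (0.3486−0.8385) = (-4.286)×(-0.4900) = 2.100 kmol/m³.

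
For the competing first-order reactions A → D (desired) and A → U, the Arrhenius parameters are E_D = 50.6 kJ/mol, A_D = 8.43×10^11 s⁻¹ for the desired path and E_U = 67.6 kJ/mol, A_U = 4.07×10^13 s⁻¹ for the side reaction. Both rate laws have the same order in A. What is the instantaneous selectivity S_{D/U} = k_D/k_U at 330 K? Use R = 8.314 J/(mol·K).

10.2

Since both paths have the same order in A, the concentration cancels and S_{D/U} = k_D/k_U = (A_D/A_U)·exp[(E_U−E_D)/(RT)].
(E_U−E_D)/(RT) = (67.6−50.6)×10³/(8.314×330) = 17000/2744 = 6.196.
k_D/k_U = (8.43×10^11/4.07×10^13)·exp(6.196) = 0.02071 × 490.9 = 10.2.
Since E_D < E_U, lowering the temperature improves selectivity toward D.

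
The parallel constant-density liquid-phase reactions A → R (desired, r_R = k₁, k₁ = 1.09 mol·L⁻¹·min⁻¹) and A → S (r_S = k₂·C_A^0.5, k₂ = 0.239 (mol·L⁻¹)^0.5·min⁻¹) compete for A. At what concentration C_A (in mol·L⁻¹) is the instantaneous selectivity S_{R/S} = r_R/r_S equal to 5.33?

0.732 mol·L⁻¹

S_{R/S} = (k₁/k₂)·C_A^-0.5 ⇒ C_A = (S·k₂/k₁)^(-2).
= (5.33×0.239/1.09)^(-2) = (1.169)^(-2) = 0.732 mol·L⁻¹.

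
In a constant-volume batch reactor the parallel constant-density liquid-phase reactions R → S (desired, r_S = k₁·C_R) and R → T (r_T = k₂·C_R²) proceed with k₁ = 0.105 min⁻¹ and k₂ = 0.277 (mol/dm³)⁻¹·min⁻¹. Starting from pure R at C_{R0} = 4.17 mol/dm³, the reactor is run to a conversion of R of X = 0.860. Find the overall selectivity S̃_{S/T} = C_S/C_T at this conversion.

0.196

C_R = C_{R0}(1−X) = 0.5838 mol/dm³.
Along a PFR/batch, dC_S/dC_R = −r_S/(r_S+r_T) = −k₁/(k₁+k₂·C_R).
Integrating from C_{R0} to C_R: C_S = (0.105/0.277)·ln[(0.105+0.277·4.17)/(0.105+0.277·0.584)] = 0.3791·ln(1.260/0.2667) = 0.5886 mol/dm³.
C_T = (C_{R0}−C_R)−C_S = 2.998 mol/dm³; S̃_{S/T} = 0.5886/2.998 = 0.196.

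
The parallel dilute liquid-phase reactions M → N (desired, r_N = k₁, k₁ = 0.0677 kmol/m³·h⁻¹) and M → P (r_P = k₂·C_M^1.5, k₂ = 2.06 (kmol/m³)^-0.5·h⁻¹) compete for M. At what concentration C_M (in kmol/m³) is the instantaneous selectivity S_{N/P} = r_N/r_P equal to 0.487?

S_{N/P} = (k₁/k₂)·C_M^-1.5 ⇒ C_M = (S·k₂/k₁)^(1/(-1.5)).
= (0.487×2.06/0.0677)^(-0.6667) = (14.82)^(-0.6667) = 0.166 kmol/m³.

0.166 kmol/m³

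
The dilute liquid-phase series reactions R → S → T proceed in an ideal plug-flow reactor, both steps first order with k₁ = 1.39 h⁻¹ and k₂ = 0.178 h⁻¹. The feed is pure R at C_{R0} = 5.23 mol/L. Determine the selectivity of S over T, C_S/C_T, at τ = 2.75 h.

2.26

Solving the coupled first-order balances gives C_S(τ) = [k₁/(k₂−k₁)]·C_{R0}·(e^(−k₁τ) − e^(−k₂τ)).
e^(−k₁τ) = e^(−1.39×2.75) = e^(−3.822) = 0.02187; e^(−k₂τ) = e^(−0.4895) = 0.6129.
C_S = 1.39×5.23/(0.178−1.39) × (0.02187−0.6129) = (-5.998)×(-0.5911) = 3.545 mol/L.
C_R = C_{R0}e^(−k₁τ) = 0.1144 mol/L, so C_T = C_{R0}−C_R−C_S = 1.570 mol/L; C_S/C_T = 2.26.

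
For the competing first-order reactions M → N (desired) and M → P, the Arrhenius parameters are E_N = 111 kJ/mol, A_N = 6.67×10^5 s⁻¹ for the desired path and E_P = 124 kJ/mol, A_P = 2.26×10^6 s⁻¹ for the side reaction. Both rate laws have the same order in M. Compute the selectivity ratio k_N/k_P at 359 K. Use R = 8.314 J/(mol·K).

With equal orders, S_{N/P} = k_N/k_P = (A_N/A_P)·exp[(E_P−E_N)/(RT)].
(E_P−E_N)/(RT) = (124−111)×10³/(8.314×359) = 13000/2985 = 4.356.
k_N/k_P = (6.67×10^5/2.26×10^6)·exp(4.356) = 0.2951 × 77.91 = 23.0.
Since E_N < E_P, lowering the temperature improves selectivity toward N.

23.0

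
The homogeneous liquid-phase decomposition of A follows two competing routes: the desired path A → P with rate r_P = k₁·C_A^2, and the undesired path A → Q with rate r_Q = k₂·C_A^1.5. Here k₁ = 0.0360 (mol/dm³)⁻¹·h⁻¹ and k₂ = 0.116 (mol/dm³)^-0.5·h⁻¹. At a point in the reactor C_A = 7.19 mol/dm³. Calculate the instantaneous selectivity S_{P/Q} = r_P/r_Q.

S_{P/Q} = r_P/r_Q = (k₁·C_A^2)/(k₂·C_A^1.5) = (k₁/k₂)·C_A^0.5.
= (0.0360×7.190^2) / (0.116×7.190^1.5) = 1.861/2.236 = 0.832.
Since the desired path is higher order in A, keeping C_A high (PFR or concentrated feed) favours P.

0.832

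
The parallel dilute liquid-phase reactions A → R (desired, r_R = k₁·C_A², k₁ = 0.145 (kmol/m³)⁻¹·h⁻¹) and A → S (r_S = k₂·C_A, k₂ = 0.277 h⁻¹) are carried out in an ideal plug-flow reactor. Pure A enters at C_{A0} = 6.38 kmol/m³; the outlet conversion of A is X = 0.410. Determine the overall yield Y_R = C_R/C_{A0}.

0.296

C_A = C_{A0}(1−X) = 3.764 kmol/m³.
Along a PFR/batch, dC_S/dC_A = −r_S/(r_R+r_S) = −k₂/(k₂+k₁·C_A).
Integrating from C_{A0} to C_A: C_S = (0.277/0.145)·ln[(0.277+0.145·6.38)/(0.277+0.145·3.76)] = 1.910·ln(1.202/0.8228) = 0.7242 kmol/m³.
Then C_R = (C_{A0}−C_A) − C_S = 2.616 − 0.7242 = 1.892 kmol/m³.
Y_R = C_R/C_{A0} = 1.892/6.38 = 0.296.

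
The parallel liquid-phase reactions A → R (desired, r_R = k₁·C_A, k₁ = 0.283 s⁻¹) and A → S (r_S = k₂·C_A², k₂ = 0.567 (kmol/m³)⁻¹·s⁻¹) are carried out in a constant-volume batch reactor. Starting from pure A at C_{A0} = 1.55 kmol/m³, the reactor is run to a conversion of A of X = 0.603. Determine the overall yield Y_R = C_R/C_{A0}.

C_A = C_{A0}(1−X) = 0.6154 kmol/m³.
Along a PFR/batch, dC_R/dC_A = −r_R/(r_R+r_S) = −k₁/(k₁+k₂·C_A).
Integrating from C_{A0} to C_A: C_R = (0.283/0.567)·ln[(0.283+0.567·1.55)/(0.283+0.567·0.615)] = 0.4991·ln(1.162/0.6319) = 0.3040 kmol/m³.
Y_R = C_R/C_{A0} = 0.3040/1.55 = 0.196.

0.196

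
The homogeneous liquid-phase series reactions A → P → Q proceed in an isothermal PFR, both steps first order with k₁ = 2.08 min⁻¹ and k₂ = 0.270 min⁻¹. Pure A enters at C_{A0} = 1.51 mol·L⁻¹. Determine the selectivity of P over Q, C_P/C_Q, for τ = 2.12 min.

1.79

Solving the coupled first-order balances gives C_P(τ) = [k₁/(k₂−k₁)]·C_{A0}·(e^(−k₁τ) − e^(−k₂τ)).
e^(−k₁τ) = e^(−2.08×2.12) = e^(−4.410) = 0.01216; e^(−k₂τ) = e^(−0.5724) = 0.5642.
C_P = 2.08×1.51/(0.270−2.08) × (0.01216−0.5642) = (-1.735)×(-0.5520) = 0.9579 mol·L⁻¹.
C_A = C_{A0}e^(−k₁τ) = 0.01836 mol·L⁻¹, so C_Q = C_{A0}−C_A−C_P = 0.5338 mol·L⁻¹; C_P/C_Q = 1.79.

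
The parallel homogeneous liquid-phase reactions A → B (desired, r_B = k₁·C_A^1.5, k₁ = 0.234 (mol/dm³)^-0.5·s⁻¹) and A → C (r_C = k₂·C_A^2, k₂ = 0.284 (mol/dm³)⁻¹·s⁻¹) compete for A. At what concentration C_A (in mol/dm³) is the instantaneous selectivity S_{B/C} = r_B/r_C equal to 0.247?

11.1 mol/dm³

S_{B/C} = (k₁/k₂)·C_A^-0.5 ⇒ C_A = (S·k₂/k₁)^(-2).
= (0.247×0.284/0.234)^(-2) = (0.2998)^(-2) = 11.1 mol/dm³.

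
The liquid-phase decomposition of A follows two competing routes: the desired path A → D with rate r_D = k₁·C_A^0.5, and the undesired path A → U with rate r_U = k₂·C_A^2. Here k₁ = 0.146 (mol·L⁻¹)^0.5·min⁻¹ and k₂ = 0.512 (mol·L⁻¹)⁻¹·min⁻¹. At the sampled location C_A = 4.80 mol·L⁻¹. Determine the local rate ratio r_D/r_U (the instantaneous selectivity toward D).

S_{D/U} = r_D/r_U = (k₁·C_A^0.5)/(k₂·C_A^2) = (k₁/k₂)·C_A^-1.5.
= (0.146×4.800^0.5) / (0.512×4.800^2) = 0.3199/11.80 = 0.0271.

0.0271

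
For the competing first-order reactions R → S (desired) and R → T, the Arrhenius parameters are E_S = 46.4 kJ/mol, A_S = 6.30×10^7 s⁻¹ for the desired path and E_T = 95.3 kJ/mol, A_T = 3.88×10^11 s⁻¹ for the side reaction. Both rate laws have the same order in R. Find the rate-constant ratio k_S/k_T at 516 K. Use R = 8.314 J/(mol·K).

With equal orders, S_{S/T} = k_S/k_T = (A_S/A_T)·exp[(E_T−E_S)/(RT)].
(E_T−E_S)/(RT) = (95.3−46.4)×10³/(8.314×516) = 48900/4290 = 11.40.
k_S/k_T = (6.30×10^7/3.88×10^11)·exp(11.40) = 1.624×10^-4 × 89191 = 14.5.
Since E_S < E_T, lowering the temperature improves selectivity toward S.

14.5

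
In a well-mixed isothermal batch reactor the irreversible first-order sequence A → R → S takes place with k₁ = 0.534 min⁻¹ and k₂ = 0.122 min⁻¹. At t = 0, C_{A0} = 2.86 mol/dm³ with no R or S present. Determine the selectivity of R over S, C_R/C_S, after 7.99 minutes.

0.914

Solving the coupled first-order balances gives C_R(t) = [k₁/(k₂−k₁)]·C_{A0}·(e^(−k₁t) − e^(−k₂t)).
e^(−k₁t) = e^(−0.534×7.99) = e^(−4.267) = 0.01403; e^(−k₂t) = e^(−0.9748) = 0.3773.
C_R = 0.534×2.86/(0.122−0.534) × (0.01403−0.3773) = (-3.707)×(-0.3632) = 1.347 mol/dm³.
C_A = C_{A0}e^(−k₁t) = 0.04012 mol/dm³, so C_S = C_{A0}−C_A−C_R = 1.473 mol/dm³; C_R/C_S = 0.914.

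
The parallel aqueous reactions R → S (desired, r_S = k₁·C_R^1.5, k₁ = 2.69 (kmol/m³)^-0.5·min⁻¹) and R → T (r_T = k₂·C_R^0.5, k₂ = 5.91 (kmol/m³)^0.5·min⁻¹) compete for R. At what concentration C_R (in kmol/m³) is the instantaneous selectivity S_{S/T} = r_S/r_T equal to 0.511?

1.12 kmol/m³

S_{S/T} = (k₁/k₂)·C_R ⇒ C_R = S·k₂/k₁.
= 0.511×5.91/2.69 = 1.12 kmol/m³.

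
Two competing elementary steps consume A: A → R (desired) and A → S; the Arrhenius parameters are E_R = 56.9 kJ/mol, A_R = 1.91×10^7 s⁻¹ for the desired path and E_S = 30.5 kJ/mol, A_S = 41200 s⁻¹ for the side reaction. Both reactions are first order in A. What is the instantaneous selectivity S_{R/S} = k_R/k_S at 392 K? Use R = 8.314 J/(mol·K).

With equal orders, S_{R/S} = k_R/k_S = (A_R/A_S)·exp[(E_S−E_R)/(RT)].
(E_S−E_R)/(RT) = (30.5−56.9)×10³/(8.314×392) = -26400/3259 = -8.100.
k_R/k_S = (1.91×10^7/41200)·exp(-8.100) = 463.6 × 3.034×10^-4 = 0.141.
Since E_R > E_S, raising the temperature improves selectivity toward R.

0.141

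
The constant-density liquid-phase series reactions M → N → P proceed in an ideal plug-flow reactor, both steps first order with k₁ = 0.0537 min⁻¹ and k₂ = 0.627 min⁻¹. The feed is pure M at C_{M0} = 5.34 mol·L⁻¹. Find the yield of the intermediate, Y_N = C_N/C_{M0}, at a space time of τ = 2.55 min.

For first-order series with pure M initially, C_N(τ) = k₁C_{M0}/(k₂−k₁)·(e^(−k₁τ) − e^(−k₂τ)).
e^(−k₁τ) = e^(−0.0537×2.55) = e^(−0.1369) = 0.8720; e^(−k₂τ) = e^(−1.599) = 0.2021.
C_N = 0.0537×5.34/(0.627−0.0537) × (0.8720−0.2021) = 0.5002×0.6699 = 0.3351 mol·L⁻¹.
Y_N = C_N/C_{M0} = 0.3351/5.34 = 0.0627.

0.0627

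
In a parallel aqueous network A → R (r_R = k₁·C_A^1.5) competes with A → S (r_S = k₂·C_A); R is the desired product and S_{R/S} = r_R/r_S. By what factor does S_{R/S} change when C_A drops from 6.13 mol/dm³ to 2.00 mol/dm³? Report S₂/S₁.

S_{R/S} = (k₁/k₂)·C_A^0.5, so S₂/S₁ = (C_{A,2}/C_{A,1})^0.5.
= (2.00/6.13)^0.5 = (0.3263)^0.5 = 0.571.
Selectivity toward R falls as C_A falls — high-concentration operation is favoured.

0.571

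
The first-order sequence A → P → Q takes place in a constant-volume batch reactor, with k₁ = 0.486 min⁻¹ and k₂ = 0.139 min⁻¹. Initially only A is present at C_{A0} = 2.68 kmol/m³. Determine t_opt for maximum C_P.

3.61 min

Setting dC_P/dt = 0 gives t_opt = ln(k₂/k₁)/(k₂−k₁).
= ln(0.139/0.486)/(0.139−0.486) = ln(0.2860)/-0.3470 = -1.252/-0.3470 = 3.61 min.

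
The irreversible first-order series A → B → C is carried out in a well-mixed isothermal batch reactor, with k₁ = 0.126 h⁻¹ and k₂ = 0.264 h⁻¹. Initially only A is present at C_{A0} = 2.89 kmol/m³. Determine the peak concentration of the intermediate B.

0.702 kmol/m³

At the optimum, C_{B,max}/C_{A0} = (k₁/k₂)^[k₂/(k₂−k₁)].
= (0.126/0.264)^(0.264/(0.264−0.126)) = (0.4773)^(1.913) = 0.2429.
C_{B,max} = 0.2429×2.89 = 0.702 kmol/m³.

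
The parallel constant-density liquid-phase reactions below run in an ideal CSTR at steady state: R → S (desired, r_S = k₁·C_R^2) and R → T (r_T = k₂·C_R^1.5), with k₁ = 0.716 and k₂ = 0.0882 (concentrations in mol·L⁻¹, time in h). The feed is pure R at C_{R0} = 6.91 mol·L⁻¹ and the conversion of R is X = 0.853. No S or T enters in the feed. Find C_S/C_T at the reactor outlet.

Exit C_R = C_{R0}(1−X) = 6.91×0.147 = 1.016 mol·L⁻¹.
Rates in a CSTR are evaluated at the outlet concentration: r_S = 0.716×1.016^2 = 0.7388, r_T = 0.0882×1.016^1.5 = 0.09029.
Overall selectivity = C_S/C_T = r_Sτ/(r_Tτ) = r_S/r_T = 8.18.

8.18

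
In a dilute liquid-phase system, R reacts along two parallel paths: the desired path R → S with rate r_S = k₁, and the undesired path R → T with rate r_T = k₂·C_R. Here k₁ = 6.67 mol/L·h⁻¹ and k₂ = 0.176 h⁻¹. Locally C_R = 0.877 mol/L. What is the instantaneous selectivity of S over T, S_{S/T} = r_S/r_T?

43.2

S_{S/T} = r_S/r_T = (k₁)/(k₂·C_R) = (k₁/k₂)·C_R⁻¹.
= (6.67) / (0.176×0.8770) = 6.670/0.1544 = 43.2.
The undesired path is higher order in R, so low C_R (CSTR or dilute feed) favours S.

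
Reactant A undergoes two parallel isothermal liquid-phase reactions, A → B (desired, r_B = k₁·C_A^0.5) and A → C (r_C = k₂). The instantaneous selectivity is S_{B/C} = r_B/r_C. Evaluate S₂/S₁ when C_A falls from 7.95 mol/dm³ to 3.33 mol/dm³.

S_{B/C} = (k₁/k₂)·C_A^0.5, so S₂/S₁ = (C_{A,2}/C_{A,1})^0.5.
= (3.33/7.95)^0.5 = (0.4189)^0.5 = 0.647.

0.647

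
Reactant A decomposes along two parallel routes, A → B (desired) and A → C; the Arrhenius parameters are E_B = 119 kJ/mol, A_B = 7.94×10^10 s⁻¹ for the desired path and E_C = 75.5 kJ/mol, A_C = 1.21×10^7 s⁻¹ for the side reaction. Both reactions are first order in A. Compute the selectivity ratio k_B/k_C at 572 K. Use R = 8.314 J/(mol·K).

With equal orders, S_{B/C} = k_B/k_C = (A_B/A_C)·exp[(E_C−E_B)/(RT)].
(E_C−E_B)/(RT) = (75.5−119)×10³/(8.314×572) = -43500/4756 = -9.147.
k_B/k_C = (7.94×10^10/1.21×10^7)·exp(-9.147) = 6562 × 1.065×10^-4 = 0.699.
Since E_B > E_C, raising the temperature improves selectivity toward B.

0.699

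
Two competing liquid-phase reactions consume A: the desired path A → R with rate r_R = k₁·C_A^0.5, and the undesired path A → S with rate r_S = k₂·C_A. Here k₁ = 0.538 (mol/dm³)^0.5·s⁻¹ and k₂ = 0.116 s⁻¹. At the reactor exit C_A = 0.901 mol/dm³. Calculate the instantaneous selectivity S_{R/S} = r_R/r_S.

4.89

S_{R/S} = r_R/r_S = (k₁·C_A^0.5)/(k₂·C_A) = (k₁/k₂)·C_A^-0.5.
= (0.538×0.9010^0.5) / (0.116×0.9010) = 0.5107/0.1045 = 4.89.
The undesired path is higher order in A, so low C_A (CSTR or dilute feed) favours R.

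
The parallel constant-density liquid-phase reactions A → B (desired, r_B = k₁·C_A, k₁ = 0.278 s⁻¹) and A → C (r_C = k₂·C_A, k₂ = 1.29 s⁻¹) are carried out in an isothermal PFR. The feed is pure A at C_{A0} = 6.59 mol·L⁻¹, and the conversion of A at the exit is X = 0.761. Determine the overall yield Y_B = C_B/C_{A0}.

C_A = C_{A0}(1−X) = 1.575 mol·L⁻¹.
Both paths are first order in A, so the instantaneous fraction to B is constant: dC_B/d(−C_A) = k₁/(k₁+k₂) = 0.1773.
C_B = 0.1773·(C_{A0}−C_A) = 0.1773×5.015 = 0.889 mol·L⁻¹.
Y_B = C_B/C_{A0} = 0.8891/6.59 = 0.135.

0.135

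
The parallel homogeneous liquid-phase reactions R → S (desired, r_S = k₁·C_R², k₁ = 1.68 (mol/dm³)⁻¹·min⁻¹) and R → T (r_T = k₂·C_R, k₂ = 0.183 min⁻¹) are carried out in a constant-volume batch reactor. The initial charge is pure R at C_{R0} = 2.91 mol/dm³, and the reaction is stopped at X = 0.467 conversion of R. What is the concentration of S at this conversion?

C_R = C_{R0}(1−X) = 1.551 mol/dm³.
Along a PFR/batch, dC_T/dC_R = −r_T/(r_S+r_T) = −k₂/(k₂+k₁·C_R).
Integrating from C_{R0} to C_R: C_T = (0.183/1.68)·ln[(0.183+1.68·2.91)/(0.183+1.68·1.55)] = 0.1089·ln(5.072/2.789) = 0.06515 mol/dm³.
Then C_S = (C_{R0}−C_R) − C_T = 1.359 − 0.06515 = 1.294 mol/dm³.

1.29 mol/dm³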